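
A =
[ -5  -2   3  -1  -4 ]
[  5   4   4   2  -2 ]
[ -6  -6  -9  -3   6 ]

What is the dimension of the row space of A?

Row reduce to echelon form.
R2 ← R2 + R1: [0, 2, 7, 1, -6]
R3 ← R3 − (6/5)·R1: [0, -18/5, -63/5, -9/5, 54/5]
R3 ← R3 + (9/5)·R2: [0, 0, 0, 0, 0]
Echelon form has 2 nonzero rows, so rank(A) = 2.
The row space has dimension equal to the rank: 2.

2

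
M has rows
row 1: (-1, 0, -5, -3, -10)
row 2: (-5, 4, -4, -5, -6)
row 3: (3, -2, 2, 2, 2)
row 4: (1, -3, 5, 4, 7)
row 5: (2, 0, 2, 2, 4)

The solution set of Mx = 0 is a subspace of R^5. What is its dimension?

0

Row reduce to echelon form.
R2 ← R2 − (5)·R1: [0, 4, 21, 10, 44]
R3 ← R3 + (3)·R1: [0, -2, -13, -7, -28]
R4 ← R4 + R1: [0, -3, 0, 1, -3]
R5 ← R5 + (2)·R1: [0, 0, -8, -4, -16]
R3 ← R3 + (1/2)·R2: [0, 0, -5/2, -2, -6]
R4 ← R4 + (3/4)·R2: [0, 0, 63/4, 17/2, 30]
R4 ← R4 + (63/10)·R3: [0, 0, 0, -41/10, -39/5]
R5 ← R5 − (16/5)·R3: [0, 0, 0, 12/5, 16/5]
R5 ← R5 + (24/41)·R4: [0, 0, 0, 0, -56/41]
5 nonzero rows, so rank(M) = 5.
M has 5 columns; by rank–nullity, nullity = 5 − 5 = 0.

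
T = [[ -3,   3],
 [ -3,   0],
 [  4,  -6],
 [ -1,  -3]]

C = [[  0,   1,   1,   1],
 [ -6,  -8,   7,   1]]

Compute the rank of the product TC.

First compute TC:
[[-18, -27,  18,   0],
 [  0,  -3,  -3,  -3],
 [ 36,  52, -38,  -2],
 [ 18,  23, -22,  -4]]
Now row reduce the product.
R3 ← R3 + (2)·R1: [0, -2, -2, -2]
R4 ← R4 + R1: [0, -4, -4, -4]
R3 ← R3 − (2/3)·R2: [0, 0, 0, 0]
R4 ← R4 − (4/3)·R2: [0, 0, 0, 0]
2 nonzero rows, so rank(TC) = 2.

2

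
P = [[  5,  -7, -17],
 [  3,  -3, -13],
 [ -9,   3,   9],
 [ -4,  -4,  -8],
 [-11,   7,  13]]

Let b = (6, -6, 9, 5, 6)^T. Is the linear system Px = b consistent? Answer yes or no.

no

Row reduce the augmented matrix [P | b].
R2 ← R2 − (3/5)·R1: [0, 6/5, -14/5, -48/5]
R3 ← R3 + (9/5)·R1: [0, -48/5, -108/5, 99/5]
R4 ← R4 + (4/5)·R1: [0, -48/5, -108/5, 49/5]
R5 ← R5 + (11/5)·R1: [0, -42/5, -122/5, 96/5]
R3 ← R3 + (8)·R2: [0, 0, -44, -57]
R4 ← R4 + (8)·R2: [0, 0, -44, -67]
R5 ← R5 + (7)·R2: [0, 0, -44, -48]
R4 ← R4 − R3: [0, 0, 0, -10]
R5 ← R5 − R3: [0, 0, 0, 9]
R5 ← R5 + (9/10)·R4: [0, 0, 0, 0]
The echelon form has 4 nonzero rows; the last pivot sits in the augmented column, so rank(P) = 3 but rank([P|b]) = 4.
Since the ranks differ, the system is inconsistent.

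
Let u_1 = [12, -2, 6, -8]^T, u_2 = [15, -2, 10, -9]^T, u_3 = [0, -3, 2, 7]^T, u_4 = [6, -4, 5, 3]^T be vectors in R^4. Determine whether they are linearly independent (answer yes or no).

Form the matrix with these vectors as rows and row reduce.
R2 ← R2 − (5/4)·R1: [0, 1/2, 5/2, 1]
R4 ← R4 − (1/2)·R1: [0, -3, 2, 7]
R3 ← R3 + (6)·R2: [0, 0, 17, 13]
R4 ← R4 + (6)·R2: [0, 0, 17, 13]
R4 ← R4 − R3: [0, 0, 0, 0]
3 nonzero rows, so the 4 vectors span a space of dimension 3.
Since 3 < 4, the vectors are linearly dependent.

no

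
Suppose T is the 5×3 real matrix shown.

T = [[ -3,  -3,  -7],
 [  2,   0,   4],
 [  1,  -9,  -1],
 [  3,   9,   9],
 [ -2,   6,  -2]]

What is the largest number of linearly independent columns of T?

Row reduce to echelon form.
R2 ← R2 + (2/3)·R1: [0, -2, -2/3]
R3 ← R3 + (1/3)·R1: [0, -10, -10/3]
R4 ← R4 + R1: [0, 6, 2]
R5 ← R5 − (2/3)·R1: [0, 8, 8/3]
R3 ← R3 − (5)·R2: [0, 0, 0]
R4 ← R4 + (3)·R2: [0, 0, 0]
R5 ← R5 + (4)·R2: [0, 0, 0]
Echelon form has 2 nonzero rows, so rank(T) = 2.
The rank gives the maximum number of linearly independent columns: 2.

2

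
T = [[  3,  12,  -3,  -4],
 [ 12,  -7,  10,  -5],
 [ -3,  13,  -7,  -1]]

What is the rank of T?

Row reduce to echelon form.
R2 ← R2 − (4)·R1: [0, -55, 22, 11]
R3 ← R3 + R1: [0, 25, -10, -5]
R3 ← R3 + (5/11)·R2: [0, 0, 0, 0]
Echelon form has 2 nonzero rows, so rank(T) = 2.

2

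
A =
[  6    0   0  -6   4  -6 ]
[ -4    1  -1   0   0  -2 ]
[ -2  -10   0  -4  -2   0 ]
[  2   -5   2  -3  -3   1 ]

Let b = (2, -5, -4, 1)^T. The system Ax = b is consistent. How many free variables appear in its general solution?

2

Row reduce the augmented matrix [A | b].
R2 ← R2 + (2/3)·R1: [0, 1, -1, -4, 8/3, -6, -11/3]
R3 ← R3 + (1/3)·R1: [0, -10, 0, -6, -2/3, -2, -10/3]
R4 ← R4 − (1/3)·R1: [0, -5, 2, -1, -13/3, 3, 1/3]
R3 ← R3 + (10)·R2: [0, 0, -10, -46, 26, -62, -40]
R4 ← R4 + (5)·R2: [0, 0, -3, -21, 9, -27, -18]
R4 ← R4 − (3/10)·R3: [0, 0, 0, -36/5, 6/5, -42/5, -6]
The echelon form has 4 nonzero rows, and every pivot lies in the first 6 columns, so rank(A) = rank([A|b]) = 4.
The system is consistent.
Free variables = (unknowns) − (rank) = 6 − 4 = 2.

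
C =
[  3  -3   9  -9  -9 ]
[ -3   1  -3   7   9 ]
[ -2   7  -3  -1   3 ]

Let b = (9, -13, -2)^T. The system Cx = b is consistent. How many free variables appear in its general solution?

2

Row reduce the augmented matrix [C | b].
R2 ← R2 + R1: [0, -2, 6, -2, 0, -4]
R3 ← R3 + (2/3)·R1: [0, 5, 3, -7, -3, 4]
R3 ← R3 + (5/2)·R2: [0, 0, 18, -12, -3, -6]
The echelon form has 3 nonzero rows, and every pivot lies in the first 5 columns, so rank(C) = rank([C|b]) = 3.
The system is consistent.
Free variables = (unknowns) − (rank) = 5 − 3 = 2.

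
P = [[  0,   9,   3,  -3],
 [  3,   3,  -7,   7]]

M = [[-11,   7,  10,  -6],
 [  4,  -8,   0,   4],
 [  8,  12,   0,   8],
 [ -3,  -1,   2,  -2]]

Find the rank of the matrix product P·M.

2

First compute PM:
[[ 69, -33,  -6,  66],
 [-98, -94,  44, -76]]
Now row reduce the product.
R2 ← R2 + (98/69)·R1: [0, -3240/23, 816/23, 408/23]
2 nonzero rows, so rank(PM) = 2.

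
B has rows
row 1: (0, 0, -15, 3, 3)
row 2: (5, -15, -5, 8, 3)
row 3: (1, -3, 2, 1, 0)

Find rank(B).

Row reduce to echelon form.
Swap R1 ↔ R2
R3 ← R3 − (1/5)·R1: [0, 0, 3, -3/5, -3/5]
R3 ← R3 + (1/5)·R2: [0, 0, 0, 0, 0]
Echelon form has 2 nonzero rows, so rank(B) = 2.

2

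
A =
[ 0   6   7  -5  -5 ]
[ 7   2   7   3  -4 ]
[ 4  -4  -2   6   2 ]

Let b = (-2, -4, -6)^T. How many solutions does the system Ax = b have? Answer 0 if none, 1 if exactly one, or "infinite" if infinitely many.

0

Row reduce the augmented matrix [A | b].
Swap R1 ↔ R2
R3 ← R3 − (4/7)·R1: [0, -36/7, -6, 30/7, 30/7, -26/7]
R3 ← R3 + (6/7)·R2: [0, 0, 0, 0, 0, -38/7]
The echelon form has 3 nonzero rows; the last pivot sits in the augmented column, so rank(A) = 2 but rank([A|b]) = 3.
Since the ranks differ, the system is inconsistent.
It has no solutions.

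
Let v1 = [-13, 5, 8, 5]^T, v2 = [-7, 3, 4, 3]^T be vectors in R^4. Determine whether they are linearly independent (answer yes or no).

Form the matrix with these vectors as rows and row reduce.
R2 ← R2 − (7/13)·R1: [0, 4/13, -4/13, 4/13]
2 nonzero rows, so the 2 vectors span a space of dimension 2.
Since 2 = 2, the vectors are linearly independent.

yes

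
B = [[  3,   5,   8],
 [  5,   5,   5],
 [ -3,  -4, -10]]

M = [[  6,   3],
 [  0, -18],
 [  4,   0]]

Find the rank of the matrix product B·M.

First compute BM:
[[ 50, -81],
 [ 50, -75],
 [-58,  63]]
Now row reduce the product.
R2 ← R2 − R1: [0, 6]
R3 ← R3 + (29/25)·R1: [0, -774/25]
R3 ← R3 + (129/25)·R2: [0, 0]
2 nonzero rows, so rank(BM) = 2.

2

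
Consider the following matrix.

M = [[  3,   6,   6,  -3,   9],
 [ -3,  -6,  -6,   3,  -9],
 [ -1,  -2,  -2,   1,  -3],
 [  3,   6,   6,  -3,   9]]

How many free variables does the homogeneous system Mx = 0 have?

Row reduce to echelon form.
R2 ← R2 + R1: [0, 0, 0, 0, 0]
R3 ← R3 + (1/3)·R1: [0, 0, 0, 0, 0]
R4 ← R4 − R1: [0, 0, 0, 0, 0]
1 nonzero row, so rank(M) = 1.
M has 5 columns; by rank–nullity, nullity = 5 − 1 = 4.

4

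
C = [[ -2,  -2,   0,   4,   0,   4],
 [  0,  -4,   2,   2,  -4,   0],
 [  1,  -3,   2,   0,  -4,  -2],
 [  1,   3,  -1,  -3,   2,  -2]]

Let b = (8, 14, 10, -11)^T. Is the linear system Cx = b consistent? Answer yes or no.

yes

Row reduce the augmented matrix [C | b].
R3 ← R3 + (1/2)·R1: [0, -4, 2, 2, -4, 0, 14]
R4 ← R4 + (1/2)·R1: [0, 2, -1, -1, 2, 0, -7]
R3 ← R3 − R2: [0, 0, 0, 0, 0, 0, 0]
R4 ← R4 + (1/2)·R2: [0, 0, 0, 0, 0, 0, 0]
The echelon form has 2 nonzero rows, and every pivot lies in the first 6 columns, so rank(C) = rank([C|b]) = 2.
The system is consistent.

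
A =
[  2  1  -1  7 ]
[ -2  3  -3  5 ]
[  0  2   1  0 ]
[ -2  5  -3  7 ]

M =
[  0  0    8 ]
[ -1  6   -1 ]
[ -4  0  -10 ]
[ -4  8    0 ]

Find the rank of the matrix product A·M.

3

First compute AM:
[[-25,  62,  25],
 [-11,  58,  11],
 [ -6,  12, -12],
 [-21,  86,   9]]
Now row reduce the product.
R2 ← R2 − (11/25)·R1: [0, 768/25, 0]
R3 ← R3 − (6/25)·R1: [0, -72/25, -18]
R4 ← R4 − (21/25)·R1: [0, 848/25, -12]
R3 ← R3 + (3/32)·R2: [0, 0, -18]
R4 ← R4 − (53/48)·R2: [0, 0, -12]
R4 ← R4 − (2/3)·R3: [0, 0, 0]
3 nonzero rows, so rank(AM) = 3.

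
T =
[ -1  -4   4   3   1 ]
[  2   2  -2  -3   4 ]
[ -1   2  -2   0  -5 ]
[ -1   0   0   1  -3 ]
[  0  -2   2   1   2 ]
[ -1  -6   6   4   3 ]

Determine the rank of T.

2

Row reduce to echelon form.
R2 ← R2 + (2)·R1: [0, -6, 6, 3, 6]
R3 ← R3 − R1: [0, 6, -6, -3, -6]
R4 ← R4 − R1: [0, 4, -4, -2, -4]
R6 ← R6 − R1: [0, -2, 2, 1, 2]
R3 ← R3 + R2: [0, 0, 0, 0, 0]
R4 ← R4 + (2/3)·R2: [0, 0, 0, 0, 0]
R5 ← R5 − (1/3)·R2: [0, 0, 0, 0, 0]
R6 ← R6 − (1/3)·R2: [0, 0, 0, 0, 0]
Echelon form has 2 nonzero rows, so rank(T) = 2.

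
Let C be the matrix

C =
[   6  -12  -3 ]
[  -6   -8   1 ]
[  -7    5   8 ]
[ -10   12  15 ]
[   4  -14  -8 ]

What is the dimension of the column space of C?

3

Row reduce to echelon form.
R2 ← R2 + R1: [0, -20, -2]
R3 ← R3 + (7/6)·R1: [0, -9, 9/2]
R4 ← R4 + (5/3)·R1: [0, -8, 10]
R5 ← R5 − (2/3)·R1: [0, -6, -6]
R3 ← R3 − (9/20)·R2: [0, 0, 27/5]
R4 ← R4 − (2/5)·R2: [0, 0, 54/5]
R5 ← R5 − (3/10)·R2: [0, 0, -27/5]
R4 ← R4 − (2)·R3: [0, 0, 0]
R5 ← R5 + R3: [0, 0, 0]
Echelon form has 3 nonzero rows, so rank(C) = 3.
The column space has dimension equal to the rank: 3.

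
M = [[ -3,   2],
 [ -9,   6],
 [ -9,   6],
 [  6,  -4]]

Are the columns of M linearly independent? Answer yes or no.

no

Row reduce M to echelon form.
R2 ← R2 − (3)·R1: [0, 0]
R3 ← R3 − (3)·R1: [0, 0]
R4 ← R4 + (2)·R1: [0, 0]
1 pivot among 2 columns.
Only 1 < 2 pivot columns, so the columns are linearly dependent.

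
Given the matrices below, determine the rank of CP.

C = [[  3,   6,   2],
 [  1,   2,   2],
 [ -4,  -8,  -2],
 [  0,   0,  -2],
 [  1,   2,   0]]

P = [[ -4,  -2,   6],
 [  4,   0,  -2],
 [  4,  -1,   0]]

First compute CP:
[[ 20,  -8,   6],
 [ 12,  -4,   2],
 [-24,  10,  -8],
 [ -8,   2,   0],
 [  4,  -2,   2]]
Now row reduce the product.
R2 ← R2 − (3/5)·R1: [0, 4/5, -8/5]
R3 ← R3 + (6/5)·R1: [0, 2/5, -4/5]
R4 ← R4 + (2/5)·R1: [0, -6/5, 12/5]
R5 ← R5 − (1/5)·R1: [0, -2/5, 4/5]
R3 ← R3 − (1/2)·R2: [0, 0, 0]
R4 ← R4 + (3/2)·R2: [0, 0, 0]
R5 ← R5 + (1/2)·R2: [0, 0, 0]
2 nonzero rows, so rank(CP) = 2.

2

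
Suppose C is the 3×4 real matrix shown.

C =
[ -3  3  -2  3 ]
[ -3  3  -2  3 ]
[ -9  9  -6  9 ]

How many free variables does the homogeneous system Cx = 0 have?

Row reduce to echelon form.
R2 ← R2 − R1: [0, 0, 0, 0]
R3 ← R3 − (3)·R1: [0, 0, 0, 0]
1 nonzero row, so rank(C) = 1.
C has 4 columns; by rank–nullity, nullity = 4 − 1 = 3.

3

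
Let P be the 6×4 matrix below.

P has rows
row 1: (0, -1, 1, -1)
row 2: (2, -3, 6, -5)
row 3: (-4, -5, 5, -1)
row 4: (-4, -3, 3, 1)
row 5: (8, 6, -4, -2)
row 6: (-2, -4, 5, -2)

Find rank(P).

3

Row reduce to echelon form.
Swap R1 ↔ R2
R3 ← R3 + (2)·R1: [0, -11, 17, -11]
R4 ← R4 + (2)·R1: [0, -9, 15, -9]
R5 ← R5 − (4)·R1: [0, 18, -28, 18]
R6 ← R6 + R1: [0, -7, 11, -7]
R3 ← R3 − (11)·R2: [0, 0, 6, 0]
R4 ← R4 − (9)·R2: [0, 0, 6, 0]
R5 ← R5 + (18)·R2: [0, 0, -10, 0]
R6 ← R6 − (7)·R2: [0, 0, 4, 0]
R4 ← R4 − R3: [0, 0, 0, 0]
R5 ← R5 + (5/3)·R3: [0, 0, 0, 0]
R6 ← R6 − (2/3)·R3: [0, 0, 0, 0]
Echelon form has 3 nonzero rows, so rank(P) = 3.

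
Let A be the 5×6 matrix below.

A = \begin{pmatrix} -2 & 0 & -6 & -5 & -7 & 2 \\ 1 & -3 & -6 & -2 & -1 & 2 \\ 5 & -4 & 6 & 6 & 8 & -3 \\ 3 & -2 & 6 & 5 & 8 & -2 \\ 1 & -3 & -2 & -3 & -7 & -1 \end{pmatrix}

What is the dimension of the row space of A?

4

Row reduce to echelon form.
R2 ← R2 + (1/2)·R1: [0, -3, -9, -9/2, -9/2, 3]
R3 ← R3 + (5/2)·R1: [0, -4, -9, -13/2, -19/2, 2]
R4 ← R4 + (3/2)·R1: [0, -2, -3, -5/2, -5/2, 1]
R5 ← R5 + (1/2)·R1: [0, -3, -5, -11/2, -21/2, 0]
R3 ← R3 − (4/3)·R2: [0, 0, 3, -1/2, -7/2, -2]
R4 ← R4 − (2/3)·R2: [0, 0, 3, 1/2, 1/2, -1]
R5 ← R5 − R2: [0, 0, 4, -1, -6, -3]
R4 ← R4 − R3: [0, 0, 0, 1, 4, 1]
R5 ← R5 − (4/3)·R3: [0, 0, 0, -1/3, -4/3, -1/3]
R5 ← R5 + (1/3)·R4: [0, 0, 0, 0, 0, 0]
Echelon form has 4 nonzero rows, so rank(A) = 4.
The row space has dimension equal to the rank: 4.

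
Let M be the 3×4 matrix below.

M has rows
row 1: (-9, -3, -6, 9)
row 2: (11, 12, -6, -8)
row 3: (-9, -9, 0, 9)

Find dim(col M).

Row reduce to echelon form.
R2 ← R2 + (11/9)·R1: [0, 25/3, -40/3, 3]
R3 ← R3 − R1: [0, -6, 6, 0]
R3 ← R3 + (18/25)·R2: [0, 0, -18/5, 54/25]
Echelon form has 3 nonzero rows, so rank(M) = 3.
The column space has dimension equal to the rank: 3.

3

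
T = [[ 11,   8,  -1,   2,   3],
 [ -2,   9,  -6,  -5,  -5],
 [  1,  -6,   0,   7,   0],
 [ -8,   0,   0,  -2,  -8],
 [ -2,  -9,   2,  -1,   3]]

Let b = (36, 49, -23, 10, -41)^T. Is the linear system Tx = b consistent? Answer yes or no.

Row reduce the augmented matrix [T | b].
R2 ← R2 + (2/11)·R1: [0, 115/11, -68/11, -51/11, -49/11, 611/11]
R3 ← R3 − (1/11)·R1: [0, -74/11, 1/11, 75/11, -3/11, -289/11]
R4 ← R4 + (8/11)·R1: [0, 64/11, -8/11, -6/11, -64/11, 398/11]
R5 ← R5 + (2/11)·R1: [0, -83/11, 20/11, -7/11, 39/11, -379/11]
R3 ← R3 + (74/115)·R2: [0, 0, -447/115, 441/115, -361/115, 1089/115]
R4 ← R4 − (64/115)·R2: [0, 0, 312/115, 234/115, -384/115, 606/115]
R5 ← R5 + (83/115)·R2: [0, 0, -304/115, -458/115, 38/115, 648/115]
R4 ← R4 + (104/149)·R3: [0, 0, 0, 702/149, -824/149, 1770/149]
R5 ← R5 − (304/447)·R3: [0, 0, 0, -982/149, 1102/447, -120/149]
R5 ← R5 + (491/351)·R4: [0, 0, 0, 0, -1850/351, 1850/117]
The echelon form has 5 nonzero rows, and every pivot lies in the first 5 columns, so rank(T) = rank([T|b]) = 5.
The system is consistent.

yes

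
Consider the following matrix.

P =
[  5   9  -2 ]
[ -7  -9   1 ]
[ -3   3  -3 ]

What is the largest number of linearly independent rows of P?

Row reduce to echelon form.
R2 ← R2 + (7/5)·R1: [0, 18/5, -9/5]
R3 ← R3 + (3/5)·R1: [0, 42/5, -21/5]
R3 ← R3 − (7/3)·R2: [0, 0, 0]
Echelon form has 2 nonzero rows, so rank(P) = 2.
The rank gives the maximum number of linearly independent rows: 2.

2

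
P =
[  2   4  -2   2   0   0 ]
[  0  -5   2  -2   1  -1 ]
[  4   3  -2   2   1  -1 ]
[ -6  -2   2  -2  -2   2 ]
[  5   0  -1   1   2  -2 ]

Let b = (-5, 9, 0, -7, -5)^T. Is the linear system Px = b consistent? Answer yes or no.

no

Row reduce the augmented matrix [P | b].
R3 ← R3 − (2)·R1: [0, -5, 2, -2, 1, -1, 10]
R4 ← R4 + (3)·R1: [0, 10, -4, 4, -2, 2, -22]
R5 ← R5 − (5/2)·R1: [0, -10, 4, -4, 2, -2, 15/2]
R3 ← R3 − R2: [0, 0, 0, 0, 0, 0, 1]
R4 ← R4 + (2)·R2: [0, 0, 0, 0, 0, 0, -4]
R5 ← R5 − (2)·R2: [0, 0, 0, 0, 0, 0, -21/2]
R4 ← R4 + (4)·R3: [0, 0, 0, 0, 0, 0, 0]
R5 ← R5 + (21/2)·R3: [0, 0, 0, 0, 0, 0, 0]
The echelon form has 3 nonzero rows; the last pivot sits in the augmented column, so rank(P) = 2 but rank([P|b]) = 3.
Since the ranks differ, the system is inconsistent.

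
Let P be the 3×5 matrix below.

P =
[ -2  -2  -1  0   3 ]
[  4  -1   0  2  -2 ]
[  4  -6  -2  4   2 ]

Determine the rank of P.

2

Row reduce to echelon form.
R2 ← R2 + (2)·R1: [0, -5, -2, 2, 4]
R3 ← R3 + (2)·R1: [0, -10, -4, 4, 8]
R3 ← R3 − (2)·R2: [0, 0, 0, 0, 0]
Echelon form has 2 nonzero rows, so rank(P) = 2.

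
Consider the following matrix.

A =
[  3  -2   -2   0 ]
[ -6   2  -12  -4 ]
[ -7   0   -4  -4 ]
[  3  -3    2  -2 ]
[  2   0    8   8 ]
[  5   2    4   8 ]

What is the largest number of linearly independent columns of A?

Row reduce to echelon form.
R2 ← R2 + (2)·R1: [0, -2, -16, -4]
R3 ← R3 + (7/3)·R1: [0, -14/3, -26/3, -4]
R4 ← R4 − R1: [0, -1, 4, -2]
R5 ← R5 − (2/3)·R1: [0, 4/3, 28/3, 8]
R6 ← R6 − (5/3)·R1: [0, 16/3, 22/3, 8]
R3 ← R3 − (7/3)·R2: [0, 0, 86/3, 16/3]
R4 ← R4 − (1/2)·R2: [0, 0, 12, 0]
R5 ← R5 + (2/3)·R2: [0, 0, -4/3, 16/3]
R6 ← R6 + (8/3)·R2: [0, 0, -106/3, -8/3]
R4 ← R4 − (18/43)·R3: [0, 0, 0, -96/43]
R5 ← R5 + (2/43)·R3: [0, 0, 0, 240/43]
R6 ← R6 + (53/43)·R3: [0, 0, 0, 168/43]
R5 ← R5 + (5/2)·R4: [0, 0, 0, 0]
R6 ← R6 + (7/4)·R4: [0, 0, 0, 0]
Echelon form has 4 nonzero rows, so rank(A) = 4.
The rank gives the maximum number of linearly independent columns: 4.

4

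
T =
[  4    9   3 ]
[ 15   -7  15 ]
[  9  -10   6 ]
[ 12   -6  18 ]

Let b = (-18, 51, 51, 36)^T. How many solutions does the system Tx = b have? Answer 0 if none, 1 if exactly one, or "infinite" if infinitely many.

1

Row reduce the augmented matrix [T | b].
R2 ← R2 − (15/4)·R1: [0, -163/4, 15/4, 237/2]
R3 ← R3 − (9/4)·R1: [0, -121/4, -3/4, 183/2]
R4 ← R4 − (3)·R1: [0, -33, 9, 90]
R3 ← R3 − (121/163)·R2: [0, 0, -576/163, 576/163]
R4 ← R4 − (132/163)·R2: [0, 0, 972/163, -972/163]
R4 ← R4 + (27/16)·R3: [0, 0, 0, 0]
The echelon form has 3 nonzero rows, and every pivot lies in the first 3 columns, so rank(T) = rank([T|b]) = 3.
The system is consistent.
rank = 3 = number of unknowns, so the solution is unique.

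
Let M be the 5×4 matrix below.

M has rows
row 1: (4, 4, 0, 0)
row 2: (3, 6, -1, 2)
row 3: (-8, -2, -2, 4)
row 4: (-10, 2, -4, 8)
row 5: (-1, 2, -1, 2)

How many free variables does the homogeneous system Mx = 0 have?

Row reduce to echelon form.
R2 ← R2 − (3/4)·R1: [0, 3, -1, 2]
R3 ← R3 + (2)·R1: [0, 6, -2, 4]
R4 ← R4 + (5/2)·R1: [0, 12, -4, 8]
R5 ← R5 + (1/4)·R1: [0, 3, -1, 2]
R3 ← R3 − (2)·R2: [0, 0, 0, 0]
R4 ← R4 − (4)·R2: [0, 0, 0, 0]
R5 ← R5 − R2: [0, 0, 0, 0]
2 nonzero rows, so rank(M) = 2.
M has 4 columns; by rank–nullity, nullity = 4 − 2 = 2.

2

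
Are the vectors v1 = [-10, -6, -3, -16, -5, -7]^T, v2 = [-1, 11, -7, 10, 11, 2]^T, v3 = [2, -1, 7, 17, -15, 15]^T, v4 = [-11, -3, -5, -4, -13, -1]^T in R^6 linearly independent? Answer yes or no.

yes

Form the matrix with these vectors as rows and row reduce.
R2 ← R2 − (1/10)·R1: [0, 58/5, -67/10, 58/5, 23/2, 27/10]
R3 ← R3 + (1/5)·R1: [0, -11/5, 32/5, 69/5, -16, 68/5]
R4 ← R4 − (11/10)·R1: [0, 18/5, -17/10, 68/5, -15/2, 67/10]
R3 ← R3 + (11/58)·R2: [0, 0, 595/116, 16, -1603/116, 1637/116]
R4 ← R4 − (9/29)·R2: [0, 0, 11/29, 10, -321/29, 170/29]
R4 ← R4 − (44/595)·R3: [0, 0, 0, 5246/595, -854/85, 2867/595]
4 nonzero rows, so the 4 vectors span a space of dimension 4.
Since 4 = 4, the vectors are linearly independent.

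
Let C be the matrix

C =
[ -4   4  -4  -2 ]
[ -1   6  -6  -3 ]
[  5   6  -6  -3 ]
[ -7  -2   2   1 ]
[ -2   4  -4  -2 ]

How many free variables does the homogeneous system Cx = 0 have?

2

Row reduce to echelon form.
R2 ← R2 − (1/4)·R1: [0, 5, -5, -5/2]
R3 ← R3 + (5/4)·R1: [0, 11, -11, -11/2]
R4 ← R4 − (7/4)·R1: [0, -9, 9, 9/2]
R5 ← R5 − (1/2)·R1: [0, 2, -2, -1]
R3 ← R3 − (11/5)·R2: [0, 0, 0, 0]
R4 ← R4 + (9/5)·R2: [0, 0, 0, 0]
R5 ← R5 − (2/5)·R2: [0, 0, 0, 0]
2 nonzero rows, so rank(C) = 2.
C has 4 columns; by rank–nullity, nullity = 4 − 2 = 2.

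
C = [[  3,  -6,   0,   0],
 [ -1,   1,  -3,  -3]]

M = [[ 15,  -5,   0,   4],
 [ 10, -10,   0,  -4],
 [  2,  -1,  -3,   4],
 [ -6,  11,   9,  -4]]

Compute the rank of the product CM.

2

First compute CM:
[[-15,  45,   0,  36],
 [  7, -35, -18,  -8]]
Now row reduce the product.
R2 ← R2 + (7/15)·R1: [0, -14, -18, 44/5]
2 nonzero rows, so rank(CM) = 2.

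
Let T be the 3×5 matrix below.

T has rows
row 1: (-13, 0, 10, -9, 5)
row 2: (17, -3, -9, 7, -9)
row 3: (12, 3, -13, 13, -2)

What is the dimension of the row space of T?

3

Row reduce to echelon form.
R2 ← R2 + (17/13)·R1: [0, -3, 53/13, -62/13, -32/13]
R3 ← R3 + (12/13)·R1: [0, 3, -49/13, 61/13, 34/13]
R3 ← R3 + R2: [0, 0, 4/13, -1/13, 2/13]
Echelon form has 3 nonzero rows, so rank(T) = 3.
The row space has dimension equal to the rank: 3.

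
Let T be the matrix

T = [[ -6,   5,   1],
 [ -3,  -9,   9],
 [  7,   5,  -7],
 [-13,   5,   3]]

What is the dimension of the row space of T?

Row reduce to echelon form.
R2 ← R2 − (1/2)·R1: [0, -23/2, 17/2]
R3 ← R3 + (7/6)·R1: [0, 65/6, -35/6]
R4 ← R4 − (13/6)·R1: [0, -35/6, 5/6]
R3 ← R3 + (65/69)·R2: [0, 0, 50/23]
R4 ← R4 − (35/69)·R2: [0, 0, -80/23]
R4 ← R4 + (8/5)·R3: [0, 0, 0]
Echelon form has 3 nonzero rows, so rank(T) = 3.
The row space has dimension equal to the rank: 3.

3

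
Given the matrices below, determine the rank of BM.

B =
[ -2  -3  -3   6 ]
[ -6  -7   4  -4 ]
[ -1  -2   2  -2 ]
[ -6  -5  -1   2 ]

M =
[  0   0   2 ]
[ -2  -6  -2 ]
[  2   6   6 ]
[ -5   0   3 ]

3

First compute BM:
[[-30,   0,   2],
 [ 42,  66,  14],
 [ 18,  24,   8],
 [ -2,  24,  -2]]
Now row reduce the product.
R2 ← R2 + (7/5)·R1: [0, 66, 84/5]
R3 ← R3 + (3/5)·R1: [0, 24, 46/5]
R4 ← R4 − (1/15)·R1: [0, 24, -32/15]
R3 ← R3 − (4/11)·R2: [0, 0, 34/11]
R4 ← R4 − (4/11)·R2: [0, 0, -272/33]
R4 ← R4 + (8/3)·R3: [0, 0, 0]
3 nonzero rows, so rank(BM) = 3.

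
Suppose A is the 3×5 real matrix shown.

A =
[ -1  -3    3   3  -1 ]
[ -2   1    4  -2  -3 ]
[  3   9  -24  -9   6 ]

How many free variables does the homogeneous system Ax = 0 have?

2

Row reduce to echelon form.
R2 ← R2 − (2)·R1: [0, 7, -2, -8, -1]
R3 ← R3 + (3)·R1: [0, 0, -15, 0, 3]
3 nonzero rows, so rank(A) = 3.
A has 5 columns; by rank–nullity, nullity = 5 − 3 = 2.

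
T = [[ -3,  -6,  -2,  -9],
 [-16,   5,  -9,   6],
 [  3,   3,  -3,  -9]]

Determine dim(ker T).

Row reduce to echelon form.
R2 ← R2 − (16/3)·R1: [0, 37, 5/3, 54]
R3 ← R3 + R1: [0, -3, -5, -18]
R3 ← R3 + (3/37)·R2: [0, 0, -180/37, -504/37]
3 nonzero rows, so rank(T) = 3.
T has 4 columns; by rank–nullity, nullity = 4 − 3 = 1.

1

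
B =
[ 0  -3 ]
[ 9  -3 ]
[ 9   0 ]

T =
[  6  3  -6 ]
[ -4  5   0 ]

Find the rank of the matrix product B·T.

First compute BT:
[[ 12, -15,   0],
 [ 66,  12, -54],
 [ 54,  27, -54]]
Now row reduce the product.
R2 ← R2 − (11/2)·R1: [0, 189/2, -54]
R3 ← R3 − (9/2)·R1: [0, 189/2, -54]
R3 ← R3 − R2: [0, 0, 0]
2 nonzero rows, so rank(BT) = 2.

2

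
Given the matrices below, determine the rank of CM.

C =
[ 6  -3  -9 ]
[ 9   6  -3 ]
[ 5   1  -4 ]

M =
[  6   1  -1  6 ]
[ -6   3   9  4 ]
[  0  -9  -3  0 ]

2

First compute CM:
[[ 54,  78,  -6,  24],
 [ 18,  54,  54,  78],
 [ 24,  44,  16,  34]]
Now row reduce the product.
R2 ← R2 − (1/3)·R1: [0, 28, 56, 70]
R3 ← R3 − (4/9)·R1: [0, 28/3, 56/3, 70/3]
R3 ← R3 − (1/3)·R2: [0, 0, 0, 0]
2 nonzero rows, so rank(CM) = 2.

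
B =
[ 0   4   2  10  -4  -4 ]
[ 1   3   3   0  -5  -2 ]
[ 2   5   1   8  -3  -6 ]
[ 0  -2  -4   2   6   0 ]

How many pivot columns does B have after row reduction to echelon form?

3

Row reduce to echelon form.
Swap R1 ↔ R2
R3 ← R3 − (2)·R1: [0, -1, -5, 8, 7, -2]
R3 ← R3 + (1/4)·R2: [0, 0, -9/2, 21/2, 6, -3]
R4 ← R4 + (1/2)·R2: [0, 0, -3, 7, 4, -2]
R4 ← R4 − (2/3)·R3: [0, 0, 0, 0, 0, 0]
Echelon form has 3 nonzero rows, so rank(B) = 3.
Each nonzero row contributes one pivot column: 3 pivot columns.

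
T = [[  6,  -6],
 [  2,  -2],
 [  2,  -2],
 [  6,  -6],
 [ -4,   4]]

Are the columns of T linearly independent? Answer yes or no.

Row reduce T to echelon form.
R2 ← R2 − (1/3)·R1: [0, 0]
R3 ← R3 − (1/3)·R1: [0, 0]
R4 ← R4 − R1: [0, 0]
R5 ← R5 + (2/3)·R1: [0, 0]
1 pivot among 2 columns.
Only 1 < 2 pivot columns, so the columns are linearly dependent.

no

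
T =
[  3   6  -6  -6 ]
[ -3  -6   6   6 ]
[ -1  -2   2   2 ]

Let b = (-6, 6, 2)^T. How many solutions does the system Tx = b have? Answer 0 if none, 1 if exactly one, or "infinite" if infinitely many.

Row reduce the augmented matrix [T | b].
R2 ← R2 + R1: [0, 0, 0, 0, 0]
R3 ← R3 + (1/3)·R1: [0, 0, 0, 0, 0]
The echelon form has 1 nonzero rows, and every pivot lies in the first 4 columns, so rank(T) = rank([T|b]) = 1.
The system is consistent.
rank = 1 < 4 unknowns, so there are infinitely many solutions.

infinite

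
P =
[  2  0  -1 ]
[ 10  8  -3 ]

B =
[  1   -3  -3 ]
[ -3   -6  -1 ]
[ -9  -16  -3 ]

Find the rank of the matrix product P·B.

2

First compute PB:
[[ 11,  10,  -3],
 [ 13, -30, -29]]
Now row reduce the product.
R2 ← R2 − (13/11)·R1: [0, -460/11, -280/11]
2 nonzero rows, so rank(PB) = 2.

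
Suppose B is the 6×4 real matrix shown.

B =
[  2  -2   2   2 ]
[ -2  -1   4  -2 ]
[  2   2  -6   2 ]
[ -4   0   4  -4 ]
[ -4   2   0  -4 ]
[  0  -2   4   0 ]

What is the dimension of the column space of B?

2

Row reduce to echelon form.
R2 ← R2 + R1: [0, -3, 6, 0]
R3 ← R3 − R1: [0, 4, -8, 0]
R4 ← R4 + (2)·R1: [0, -4, 8, 0]
R5 ← R5 + (2)·R1: [0, -2, 4, 0]
R3 ← R3 + (4/3)·R2: [0, 0, 0, 0]
R4 ← R4 − (4/3)·R2: [0, 0, 0, 0]
R5 ← R5 − (2/3)·R2: [0, 0, 0, 0]
R6 ← R6 − (2/3)·R2: [0, 0, 0, 0]
Echelon form has 2 nonzero rows, so rank(B) = 2.
The column space has dimension equal to the rank: 2.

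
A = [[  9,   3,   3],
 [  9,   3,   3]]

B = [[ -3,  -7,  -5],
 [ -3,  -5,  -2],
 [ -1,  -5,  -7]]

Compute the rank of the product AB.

First compute AB:
[[-39, -93, -72],
 [-39, -93, -72]]
Now row reduce the product.
R2 ← R2 − R1: [0, 0, 0]
1 nonzero row, so rank(AB) = 1.

1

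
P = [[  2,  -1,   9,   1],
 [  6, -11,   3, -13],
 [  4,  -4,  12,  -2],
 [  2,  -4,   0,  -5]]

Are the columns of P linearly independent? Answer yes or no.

no

Row reduce P to echelon form.
R2 ← R2 − (3)·R1: [0, -8, -24, -16]
R3 ← R3 − (2)·R1: [0, -2, -6, -4]
R4 ← R4 − R1: [0, -3, -9, -6]
R3 ← R3 − (1/4)·R2: [0, 0, 0, 0]
R4 ← R4 − (3/8)·R2: [0, 0, 0, 0]
2 pivots among 4 columns.
Only 2 < 4 pivot columns, so the columns are linearly dependent.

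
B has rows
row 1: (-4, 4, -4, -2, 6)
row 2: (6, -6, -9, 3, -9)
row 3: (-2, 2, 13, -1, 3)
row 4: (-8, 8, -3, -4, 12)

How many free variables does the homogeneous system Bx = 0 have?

Row reduce to echelon form.
R2 ← R2 + (3/2)·R1: [0, 0, -15, 0, 0]
R3 ← R3 − (1/2)·R1: [0, 0, 15, 0, 0]
R4 ← R4 − (2)·R1: [0, 0, 5, 0, 0]
R3 ← R3 + R2: [0, 0, 0, 0, 0]
R4 ← R4 + (1/3)·R2: [0, 0, 0, 0, 0]
2 nonzero rows, so rank(B) = 2.
B has 5 columns; by rank–nullity, nullity = 5 − 2 = 3.

3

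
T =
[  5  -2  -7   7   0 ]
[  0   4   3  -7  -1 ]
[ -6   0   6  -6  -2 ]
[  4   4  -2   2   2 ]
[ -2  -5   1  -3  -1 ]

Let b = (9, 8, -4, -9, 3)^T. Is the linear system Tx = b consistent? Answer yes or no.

Row reduce the augmented matrix [T | b].
R3 ← R3 + (6/5)·R1: [0, -12/5, -12/5, 12/5, -2, 34/5]
R4 ← R4 − (4/5)·R1: [0, 28/5, 18/5, -18/5, 2, -81/5]
R5 ← R5 + (2/5)·R1: [0, -29/5, -9/5, -1/5, -1, 33/5]
R3 ← R3 + (3/5)·R2: [0, 0, -3/5, -9/5, -13/5, 58/5]
R4 ← R4 − (7/5)·R2: [0, 0, -3/5, 31/5, 17/5, -137/5]
R5 ← R5 + (29/20)·R2: [0, 0, 51/20, -207/20, -49/20, 91/5]
R4 ← R4 − R3: [0, 0, 0, 8, 6, -39]
R5 ← R5 + (17/4)·R3: [0, 0, 0, -18, -27/2, 135/2]
R5 ← R5 + (9/4)·R4: [0, 0, 0, 0, 0, -81/4]
The echelon form has 5 nonzero rows; the last pivot sits in the augmented column, so rank(T) = 4 but rank([T|b]) = 5.
Since the ranks differ, the system is inconsistent.

no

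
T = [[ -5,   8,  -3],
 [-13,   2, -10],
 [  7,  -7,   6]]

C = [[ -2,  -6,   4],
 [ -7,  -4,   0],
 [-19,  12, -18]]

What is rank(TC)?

First compute TC:
[[ 11, -38,  34],
 [202, -50, 128],
 [-79,  58, -80]]
Now row reduce the product.
R2 ← R2 − (202/11)·R1: [0, 7126/11, -5460/11]
R3 ← R3 + (79/11)·R1: [0, -2364/11, 1806/11]
R3 ← R3 + (1182/3563)·R2: [0, 0, -246/509]
3 nonzero rows, so rank(TC) = 3.

3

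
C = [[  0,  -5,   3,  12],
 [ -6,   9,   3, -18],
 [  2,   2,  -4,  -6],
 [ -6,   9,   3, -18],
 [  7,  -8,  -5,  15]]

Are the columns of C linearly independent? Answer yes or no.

no

Row reduce C to echelon form.
Swap R1 ↔ R2
R3 ← R3 + (1/3)·R1: [0, 5, -3, -12]
R4 ← R4 − R1: [0, 0, 0, 0]
R5 ← R5 + (7/6)·R1: [0, 5/2, -3/2, -6]
R3 ← R3 + R2: [0, 0, 0, 0]
R5 ← R5 + (1/2)·R2: [0, 0, 0, 0]
2 pivots among 4 columns.
Only 2 < 4 pivot columns, so the columns are linearly dependent.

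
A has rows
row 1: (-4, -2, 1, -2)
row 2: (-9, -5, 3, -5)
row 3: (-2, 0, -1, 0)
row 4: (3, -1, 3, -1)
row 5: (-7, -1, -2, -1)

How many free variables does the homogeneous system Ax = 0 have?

2

Row reduce to echelon form.
R2 ← R2 − (9/4)·R1: [0, -1/2, 3/4, -1/2]
R3 ← R3 − (1/2)·R1: [0, 1, -3/2, 1]
R4 ← R4 + (3/4)·R1: [0, -5/2, 15/4, -5/2]
R5 ← R5 − (7/4)·R1: [0, 5/2, -15/4, 5/2]
R3 ← R3 + (2)·R2: [0, 0, 0, 0]
R4 ← R4 − (5)·R2: [0, 0, 0, 0]
R5 ← R5 + (5)·R2: [0, 0, 0, 0]
2 nonzero rows, so rank(A) = 2.
A has 4 columns; by rank–nullity, nullity = 4 − 2 = 2.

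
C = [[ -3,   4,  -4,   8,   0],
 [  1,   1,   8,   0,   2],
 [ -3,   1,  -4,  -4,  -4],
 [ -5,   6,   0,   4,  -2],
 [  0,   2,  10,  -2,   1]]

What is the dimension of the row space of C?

3

Row reduce to echelon form.
R2 ← R2 + (1/3)·R1: [0, 7/3, 20/3, 8/3, 2]
R3 ← R3 − R1: [0, -3, 0, -12, -4]
R4 ← R4 − (5/3)·R1: [0, -2/3, 20/3, -28/3, -2]
R3 ← R3 + (9/7)·R2: [0, 0, 60/7, -60/7, -10/7]
R4 ← R4 + (2/7)·R2: [0, 0, 60/7, -60/7, -10/7]
R5 ← R5 − (6/7)·R2: [0, 0, 30/7, -30/7, -5/7]
R4 ← R4 − R3: [0, 0, 0, 0, 0]
R5 ← R5 − (1/2)·R3: [0, 0, 0, 0, 0]
Echelon form has 3 nonzero rows, so rank(C) = 3.
The row space has dimension equal to the rank: 3.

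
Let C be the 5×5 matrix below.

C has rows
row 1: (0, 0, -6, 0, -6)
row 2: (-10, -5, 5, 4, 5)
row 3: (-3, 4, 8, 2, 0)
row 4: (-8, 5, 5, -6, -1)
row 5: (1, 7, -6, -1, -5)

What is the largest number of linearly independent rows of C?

5

Row reduce to echelon form.
Swap R1 ↔ R2
R3 ← R3 − (3/10)·R1: [0, 11/2, 13/2, 4/5, -3/2]
R4 ← R4 − (4/5)·R1: [0, 9, 1, -46/5, -5]
R5 ← R5 + (1/10)·R1: [0, 13/2, -11/2, -3/5, -9/2]
Swap R2 ↔ R3
R4 ← R4 − (18/11)·R2: [0, 0, -106/11, -578/55, -28/11]
R5 ← R5 − (13/11)·R2: [0, 0, -145/11, -17/11, -30/11]
R4 ← R4 − (53/33)·R3: [0, 0, 0, -578/55, 78/11]
R5 ← R5 − (145/66)·R3: [0, 0, 0, -17/11, 115/11]
R5 ← R5 − (5/34)·R4: [0, 0, 0, 0, 160/17]
Echelon form has 5 nonzero rows, so rank(C) = 5.
The rank gives the maximum number of linearly independent rows: 5.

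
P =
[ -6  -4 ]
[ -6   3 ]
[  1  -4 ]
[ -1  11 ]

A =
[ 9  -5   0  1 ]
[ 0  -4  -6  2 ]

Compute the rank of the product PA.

2

First compute PA:
[[-54,  46,  24, -14],
 [-54,  18, -18,   0],
 [  9,  11,  24,  -7],
 [ -9, -39, -66,  21]]
Now row reduce the product.
R2 ← R2 − R1: [0, -28, -42, 14]
R3 ← R3 + (1/6)·R1: [0, 56/3, 28, -28/3]
R4 ← R4 − (1/6)·R1: [0, -140/3, -70, 70/3]
R3 ← R3 + (2/3)·R2: [0, 0, 0, 0]
R4 ← R4 − (5/3)·R2: [0, 0, 0, 0]
2 nonzero rows, so rank(PA) = 2.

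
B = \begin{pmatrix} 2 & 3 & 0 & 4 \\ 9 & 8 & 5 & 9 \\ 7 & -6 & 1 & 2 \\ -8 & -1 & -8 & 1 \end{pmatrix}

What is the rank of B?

4

Row reduce to echelon form.
R2 ← R2 − (9/2)·R1: [0, -11/2, 5, -9]
R3 ← R3 − (7/2)·R1: [0, -33/2, 1, -12]
R4 ← R4 + (4)·R1: [0, 11, -8, 17]
R3 ← R3 − (3)·R2: [0, 0, -14, 15]
R4 ← R4 + (2)·R2: [0, 0, 2, -1]
R4 ← R4 + (1/7)·R3: [0, 0, 0, 8/7]
Echelon form has 4 nonzero rows, so rank(B) = 4.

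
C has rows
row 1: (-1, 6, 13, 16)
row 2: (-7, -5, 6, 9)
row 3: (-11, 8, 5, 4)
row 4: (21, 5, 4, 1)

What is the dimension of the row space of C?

4

Row reduce to echelon form.
R2 ← R2 − (7)·R1: [0, -47, -85, -103]
R3 ← R3 − (11)·R1: [0, -58, -138, -172]
R4 ← R4 + (21)·R1: [0, 131, 277, 337]
R3 ← R3 − (58/47)·R2: [0, 0, -1556/47, -2110/47]
R4 ← R4 + (131/47)·R2: [0, 0, 1884/47, 2346/47]
R4 ← R4 + (471/389)·R3: [0, 0, 0, -1728/389]
Echelon form has 4 nonzero rows, so rank(C) = 4.
The row space has dimension equal to the rank: 4.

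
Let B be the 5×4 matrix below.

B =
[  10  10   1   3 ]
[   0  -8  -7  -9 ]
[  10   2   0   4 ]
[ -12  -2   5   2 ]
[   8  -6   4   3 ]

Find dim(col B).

4

Row reduce to echelon form.
R3 ← R3 − R1: [0, -8, -1, 1]
R4 ← R4 + (6/5)·R1: [0, 10, 31/5, 28/5]
R5 ← R5 − (4/5)·R1: [0, -14, 16/5, 3/5]
R3 ← R3 − R2: [0, 0, 6, 10]
R4 ← R4 + (5/4)·R2: [0, 0, -51/20, -113/20]
R5 ← R5 − (7/4)·R2: [0, 0, 309/20, 327/20]
R4 ← R4 + (17/40)·R3: [0, 0, 0, -7/5]
R5 ← R5 − (103/40)·R3: [0, 0, 0, -47/5]
R5 ← R5 − (47/7)·R4: [0, 0, 0, 0]
Echelon form has 4 nonzero rows, so rank(B) = 4.
The column space has dimension equal to the rank: 4.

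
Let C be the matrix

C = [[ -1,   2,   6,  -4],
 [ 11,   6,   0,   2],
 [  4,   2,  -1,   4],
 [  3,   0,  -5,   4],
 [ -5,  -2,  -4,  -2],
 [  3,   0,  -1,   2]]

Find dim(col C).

Row reduce to echelon form.
R2 ← R2 + (11)·R1: [0, 28, 66, -42]
R3 ← R3 + (4)·R1: [0, 10, 23, -12]
R4 ← R4 + (3)·R1: [0, 6, 13, -8]
R5 ← R5 − (5)·R1: [0, -12, -34, 18]
R6 ← R6 + (3)·R1: [0, 6, 17, -10]
R3 ← R3 − (5/14)·R2: [0, 0, -4/7, 3]
R4 ← R4 − (3/14)·R2: [0, 0, -8/7, 1]
R5 ← R5 + (3/7)·R2: [0, 0, -40/7, 0]
R6 ← R6 − (3/14)·R2: [0, 0, 20/7, -1]
R4 ← R4 − (2)·R3: [0, 0, 0, -5]
R5 ← R5 − (10)·R3: [0, 0, 0, -30]
R6 ← R6 + (5)·R3: [0, 0, 0, 14]
R5 ← R5 − (6)·R4: [0, 0, 0, 0]
R6 ← R6 + (14/5)·R4: [0, 0, 0, 0]
Echelon form has 4 nonzero rows, so rank(C) = 4.
The column space has dimension equal to the rank: 4.

4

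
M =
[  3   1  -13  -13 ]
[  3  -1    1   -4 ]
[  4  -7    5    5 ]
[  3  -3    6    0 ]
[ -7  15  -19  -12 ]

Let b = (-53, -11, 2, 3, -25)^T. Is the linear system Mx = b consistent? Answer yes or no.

yes

Row reduce the augmented matrix [M | b].
R2 ← R2 − R1: [0, -2, 14, 9, 42]
R3 ← R3 − (4/3)·R1: [0, -25/3, 67/3, 67/3, 218/3]
R4 ← R4 − R1: [0, -4, 19, 13, 56]
R5 ← R5 + (7/3)·R1: [0, 52/3, -148/3, -127/3, -446/3]
R3 ← R3 − (25/6)·R2: [0, 0, -36, -91/6, -307/3]
R4 ← R4 − (2)·R2: [0, 0, -9, -5, -28]
R5 ← R5 + (26/3)·R2: [0, 0, 72, 107/3, 646/3]
R4 ← R4 − (1/4)·R3: [0, 0, 0, -29/24, -29/12]
R5 ← R5 + (2)·R3: [0, 0, 0, 16/3, 32/3]
R5 ← R5 + (128/29)·R4: [0, 0, 0, 0, 0]
The echelon form has 4 nonzero rows, and every pivot lies in the first 4 columns, so rank(M) = rank([M|b]) = 4.
The system is consistent.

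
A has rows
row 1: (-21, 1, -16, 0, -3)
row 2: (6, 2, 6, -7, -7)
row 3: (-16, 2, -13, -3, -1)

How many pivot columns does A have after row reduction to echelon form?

Row reduce to echelon form.
R2 ← R2 + (2/7)·R1: [0, 16/7, 10/7, -7, -55/7]
R3 ← R3 − (16/21)·R1: [0, 26/21, -17/21, -3, 9/7]
R3 ← R3 − (13/24)·R2: [0, 0, -19/12, 19/24, 133/24]
Echelon form has 3 nonzero rows, so rank(A) = 3.
Each nonzero row contributes one pivot column: 3 pivot columns.

3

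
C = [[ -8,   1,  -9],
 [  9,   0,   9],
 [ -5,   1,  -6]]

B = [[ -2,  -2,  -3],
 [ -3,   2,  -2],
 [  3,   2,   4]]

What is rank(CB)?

1

First compute CB:
[[-14,   0, -14],
 [  9,   0,   9],
 [-11,   0, -11]]
Now row reduce the product.
R2 ← R2 + (9/14)·R1: [0, 0, 0]
R3 ← R3 − (11/14)·R1: [0, 0, 0]
1 nonzero row, so rank(CB) = 1.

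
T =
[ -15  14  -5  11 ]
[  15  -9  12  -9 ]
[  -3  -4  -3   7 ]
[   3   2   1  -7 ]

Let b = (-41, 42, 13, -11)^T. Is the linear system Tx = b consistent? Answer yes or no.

Row reduce the augmented matrix [T | b].
R2 ← R2 + R1: [0, 5, 7, 2, 1]
R3 ← R3 − (1/5)·R1: [0, -34/5, -2, 24/5, 106/5]
R4 ← R4 + (1/5)·R1: [0, 24/5, 0, -24/5, -96/5]
R3 ← R3 + (34/25)·R2: [0, 0, 188/25, 188/25, 564/25]
R4 ← R4 − (24/25)·R2: [0, 0, -168/25, -168/25, -504/25]
R4 ← R4 + (42/47)·R3: [0, 0, 0, 0, 0]
The echelon form has 3 nonzero rows, and every pivot lies in the first 4 columns, so rank(T) = rank([T|b]) = 3.
The system is consistent.

yes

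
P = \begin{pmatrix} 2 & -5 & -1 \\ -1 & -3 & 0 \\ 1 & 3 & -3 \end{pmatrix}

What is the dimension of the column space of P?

3

Row reduce to echelon form.
R2 ← R2 + (1/2)·R1: [0, -11/2, -1/2]
R3 ← R3 − (1/2)·R1: [0, 11/2, -5/2]
R3 ← R3 + R2: [0, 0, -3]
Echelon form has 3 nonzero rows, so rank(P) = 3.
The column space has dimension equal to the rank: 3.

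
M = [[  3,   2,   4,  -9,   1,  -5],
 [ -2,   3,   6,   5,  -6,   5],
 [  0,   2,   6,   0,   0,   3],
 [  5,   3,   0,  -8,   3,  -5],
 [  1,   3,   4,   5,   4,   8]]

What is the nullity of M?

2

Row reduce to echelon form.
R2 ← R2 + (2/3)·R1: [0, 13/3, 26/3, -1, -16/3, 5/3]
R4 ← R4 − (5/3)·R1: [0, -1/3, -20/3, 7, 4/3, 10/3]
R5 ← R5 − (1/3)·R1: [0, 7/3, 8/3, 8, 11/3, 29/3]
R3 ← R3 − (6/13)·R2: [0, 0, 2, 6/13, 32/13, 29/13]
R4 ← R4 + (1/13)·R2: [0, 0, -6, 90/13, 12/13, 45/13]
R5 ← R5 − (7/13)·R2: [0, 0, -2, 111/13, 85/13, 114/13]
R4 ← R4 + (3)·R3: [0, 0, 0, 108/13, 108/13, 132/13]
R5 ← R5 + R3: [0, 0, 0, 9, 9, 11]
R5 ← R5 − (13/12)·R4: [0, 0, 0, 0, 0, 0]
4 nonzero rows, so rank(M) = 4.
M has 6 columns; by rank–nullity, nullity = 6 − 4 = 2.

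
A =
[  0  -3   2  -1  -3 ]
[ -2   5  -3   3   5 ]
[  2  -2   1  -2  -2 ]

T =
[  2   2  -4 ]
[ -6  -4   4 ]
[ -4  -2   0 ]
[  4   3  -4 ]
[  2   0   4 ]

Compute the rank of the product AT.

First compute AT:
[[  0,   5, -20],
 [  0,  -9,  36],
 [  0,   4, -16]]
Now row reduce the product.
R2 ← R2 + (9/5)·R1: [0, 0, 0]
R3 ← R3 − (4/5)·R1: [0, 0, 0]
1 nonzero row, so rank(AT) = 1.

1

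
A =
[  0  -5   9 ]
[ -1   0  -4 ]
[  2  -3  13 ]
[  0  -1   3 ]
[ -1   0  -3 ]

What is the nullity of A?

0

Row reduce to echelon form.
Swap R1 ↔ R2
R3 ← R3 + (2)·R1: [0, -3, 5]
R5 ← R5 − R1: [0, 0, 1]
R3 ← R3 − (3/5)·R2: [0, 0, -2/5]
R4 ← R4 − (1/5)·R2: [0, 0, 6/5]
R4 ← R4 + (3)·R3: [0, 0, 0]
R5 ← R5 + (5/2)·R3: [0, 0, 0]
3 nonzero rows, so rank(A) = 3.
A has 3 columns; by rank–nullity, nullity = 3 − 3 = 0.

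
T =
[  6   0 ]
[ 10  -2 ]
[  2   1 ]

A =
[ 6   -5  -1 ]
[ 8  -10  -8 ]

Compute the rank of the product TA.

First compute TA:
[[ 36, -30,  -6],
 [ 44, -30,   6],
 [ 20, -20, -10]]
Now row reduce the product.
R2 ← R2 − (11/9)·R1: [0, 20/3, 40/3]
R3 ← R3 − (5/9)·R1: [0, -10/3, -20/3]
R3 ← R3 + (1/2)·R2: [0, 0, 0]
2 nonzero rows, so rank(TA) = 2.

2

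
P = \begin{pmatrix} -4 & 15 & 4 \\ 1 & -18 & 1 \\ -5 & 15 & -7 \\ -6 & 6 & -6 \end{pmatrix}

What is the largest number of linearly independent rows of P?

Row reduce to echelon form.
R2 ← R2 + (1/4)·R1: [0, -57/4, 2]
R3 ← R3 − (5/4)·R1: [0, -15/4, -12]
R4 ← R4 − (3/2)·R1: [0, -33/2, -12]
R3 ← R3 − (5/19)·R2: [0, 0, -238/19]
R4 ← R4 − (22/19)·R2: [0, 0, -272/19]
R4 ← R4 − (8/7)·R3: [0, 0, 0]
Echelon form has 3 nonzero rows, so rank(P) = 3.
The rank gives the maximum number of linearly independent rows: 3.

3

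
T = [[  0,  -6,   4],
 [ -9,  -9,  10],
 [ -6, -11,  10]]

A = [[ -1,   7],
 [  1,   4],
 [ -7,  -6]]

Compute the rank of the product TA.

First compute TA:
[[-34, -48],
 [-70, -159],
 [-75, -146]]
Now row reduce the product.
R2 ← R2 − (35/17)·R1: [0, -1023/17]
R3 ← R3 − (75/34)·R1: [0, -682/17]
R3 ← R3 − (2/3)·R2: [0, 0]
2 nonzero rows, so rank(TA) = 2.

2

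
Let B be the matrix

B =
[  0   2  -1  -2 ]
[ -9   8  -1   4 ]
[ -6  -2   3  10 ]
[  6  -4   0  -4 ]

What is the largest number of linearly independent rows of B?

Row reduce to echelon form.
Swap R1 ↔ R2
R3 ← R3 − (2/3)·R1: [0, -22/3, 11/3, 22/3]
R4 ← R4 + (2/3)·R1: [0, 4/3, -2/3, -4/3]
R3 ← R3 + (11/3)·R2: [0, 0, 0, 0]
R4 ← R4 − (2/3)·R2: [0, 0, 0, 0]
Echelon form has 2 nonzero rows, so rank(B) = 2.
The rank gives the maximum number of linearly independent rows: 2.

2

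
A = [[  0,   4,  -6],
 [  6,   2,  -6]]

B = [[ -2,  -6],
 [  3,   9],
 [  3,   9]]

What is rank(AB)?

First compute AB:
[[ -6, -18],
 [-24, -72]]
Now row reduce the product.
R2 ← R2 − (4)·R1: [0, 0]
1 nonzero row, so rank(AB) = 1.

1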